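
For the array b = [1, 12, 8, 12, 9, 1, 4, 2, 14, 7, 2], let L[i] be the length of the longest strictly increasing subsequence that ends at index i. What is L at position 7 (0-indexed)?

2

dp[i] = 1 + max{dp[j] : j<i, b[j]<b[i]} (or 1 if no such j):
i:      0  1  2  3  4  5  6  7  8  9 10
b[i]:   1 12  8 12  9  1  4  2 14  7  2
dp:     1  2  2  3  3  1  2  2  4  3  2
At index 7 the value is 2.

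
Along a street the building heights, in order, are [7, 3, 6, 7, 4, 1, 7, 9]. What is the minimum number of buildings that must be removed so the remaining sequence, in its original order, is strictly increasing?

Fewest deletions = n − (longest strictly increasing subsequence).
Patience tails:
7 → extends → [7]
3 → replaces 7 → [3]
6 → extends → [3, 6]
7 → extends → [3, 6, 7]
4 → replaces 6 → [3, 4, 7]
1 → replaces 3 → [1, 4, 7]
7 → already a tail → [1, 4, 7]
9 → extends → [1, 4, 7, 9]
Longest strictly increasing subsequence has length 4, so deletions = 8 − 4 = 4.

4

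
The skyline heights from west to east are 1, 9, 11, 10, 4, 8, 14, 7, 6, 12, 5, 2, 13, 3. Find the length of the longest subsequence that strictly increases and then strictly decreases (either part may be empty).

inc[i] = longest strictly increasing subsequence ending at i; dec[i] = longest strictly decreasing subsequence starting at i:
i:      1  2  3  4  5  6  7  8  9 10 11 12 13 14
a[i]:   1  9 11 10  4  8 14  7  6 12  5  2 13  3
inc:    1  2  3  3  2  3  4  3  3  4  3  2  5  3
dec:    1  6  7  6  2  5  5  4  3  3  2  1  2  1
Best peak at i=3 (value 11): inc=3, dec=7, length 3+7−1 = 9.

9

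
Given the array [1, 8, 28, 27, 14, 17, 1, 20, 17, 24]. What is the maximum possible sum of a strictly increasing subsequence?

Let S[i] be the best sum of a strictly increasing subsequence ending at i:
i:      1  2  3  4  5  6  7  8  9 10
a[i]:   1  8 28 27 14 17  1 20 17 24
S:      1  9 37 36 23 40  1 60 40 84
Maximum is 84 (e.g. 1 + 8 + 14 + 17 + 20 + 24).

84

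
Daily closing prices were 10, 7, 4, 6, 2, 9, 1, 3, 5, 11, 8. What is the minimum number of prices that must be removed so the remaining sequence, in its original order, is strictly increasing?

7

Fewest deletions = n − (longest strictly increasing subsequence).
i:      1  2  3  4  5  6  7  8  9 10 11
a[i]:  10  7  4  6  2  9  1  3  5 11  8
dp:     1  1  1  2  1  3  1  2  3  4  4
max dp = 4, so deletions = 11 − 4 = 7.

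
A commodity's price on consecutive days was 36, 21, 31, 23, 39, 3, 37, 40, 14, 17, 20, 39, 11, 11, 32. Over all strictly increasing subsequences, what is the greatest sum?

131

Let S[i] be the best sum of a strictly increasing subsequence ending at i:
i:       1   2   3   4   5   6   7   8   9  10  11  12  13  14  15
a[i]:   36  21  31  23  39   3  37  40  14  17  20  39  11  11  32
S:      36  21  52  44  91   3  89 131  17  34  54 128  14  14  86
Maximum is 131 (e.g. 21 + 31 + 39 + 40).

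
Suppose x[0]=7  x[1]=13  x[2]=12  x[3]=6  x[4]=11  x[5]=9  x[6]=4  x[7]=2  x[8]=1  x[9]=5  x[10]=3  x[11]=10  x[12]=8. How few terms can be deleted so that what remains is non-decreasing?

10

Fewest deletions = n − (longest non-decreasing subsequence).
Patience tails:
7 → extends → [7]
13 → extends → [7, 13]
12 → replaces 13 → [7, 12]
6 → replaces 7 → [6, 12]
11 → replaces 12 → [6, 11]
9 → replaces 11 → [6, 9]
4 → replaces 6 → [4, 9]
2 → replaces 4 → [2, 9]
1 → replaces 2 → [1, 9]
5 → replaces 9 → [1, 5]
3 → replaces 5 → [1, 3]
10 → extends → [1, 3, 10]
8 → replaces 10 → [1, 3, 8]
Longest non-decreasing subsequence has length 3, so deletions = 13 − 3 = 10.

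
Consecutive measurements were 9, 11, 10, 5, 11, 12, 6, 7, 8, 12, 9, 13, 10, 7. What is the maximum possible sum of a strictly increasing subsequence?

55

Let S[i] be the best sum of a strictly increasing subsequence ending at i:
i:      1  2  3  4  5  6  7  8  9 10 11 12 13 14
a[i]:   9 11 10  5 11 12  6  7  8 12  9 13 10  7
S:      9 20 19  5 30 42 11 18 26 42 35 55 45 18
Maximum is 55 (e.g. 9 + 10 + 11 + 12 + 13).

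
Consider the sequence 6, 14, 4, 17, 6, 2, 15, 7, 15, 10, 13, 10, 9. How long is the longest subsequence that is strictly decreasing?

5

Let dp[i] be the longest strictly decreasing subsequence ending at i:
i:      1  2  3  4  5  6  7  8  9 10 11 12 13
a[i]:   6 14  4 17  6  2 15  7 15 10 13 10  9
dp:     1  1  2  1  2  3  2  3  2  3  3  4  5
Maximum is 5.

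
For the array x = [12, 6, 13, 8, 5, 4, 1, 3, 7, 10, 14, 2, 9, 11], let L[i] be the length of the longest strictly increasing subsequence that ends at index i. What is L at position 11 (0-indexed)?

dp[i] = 1 + max{dp[j] : j<i, x[j]<x[i]} (or 1 if no such j):
i:      0  1  2  3  4  5  6  7  8  9 10 11 12 13
x[i]:  12  6 13  8  5  4  1  3  7 10 14  2  9 11
dp:     1  1  2  2  1  1  1  2  3  4  5  2  4  5
At index 11 the value is 2.

2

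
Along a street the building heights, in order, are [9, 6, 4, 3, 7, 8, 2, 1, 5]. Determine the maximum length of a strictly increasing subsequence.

Let dp[i] be the length of the longest such subsequence ending at index i:
i:     1 2 3 4 5 6 7 8 9
a[i]:  9 6 4 3 7 8 2 1 5
dp:    1 1 1 1 2 3 1 1 2
Maximum dp value is 3.

3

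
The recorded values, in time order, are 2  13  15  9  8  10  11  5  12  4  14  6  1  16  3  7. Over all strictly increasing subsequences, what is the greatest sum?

Let S[i] be the best sum of a strictly increasing subsequence ending at i:
i:      1  2  3  4  5  6  7  8  9 10 11 12 13 14 15 16
a[i]:   2 13 15  9  8 10 11  5 12  4 14  6  1 16  3  7
S:      2 15 30 11 10 21 32  7 44  6 58 13  1 74  5 20
Maximum is 74 (e.g. 2 + 9 + 10 + 11 + 12 + 14 + 16).

74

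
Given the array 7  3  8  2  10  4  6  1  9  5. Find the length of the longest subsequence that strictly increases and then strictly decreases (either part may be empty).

5

inc[i] = longest strictly increasing subsequence ending at i; dec[i] = longest strictly decreasing subsequence starting at i:
i:      1  2  3  4  5  6  7  8  9 10
a[i]:   7  3  8  2 10  4  6  1  9  5
inc:    1  1  2  1  3  2  3  1  4  3
dec:    4  3  3  2  3  2  2  1  2  1
Best peak at i=5 (value 10): inc=3, dec=3, length 3+3−1 = 5.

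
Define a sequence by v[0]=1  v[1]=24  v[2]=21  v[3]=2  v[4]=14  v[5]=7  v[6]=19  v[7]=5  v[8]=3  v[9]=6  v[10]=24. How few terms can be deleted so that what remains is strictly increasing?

Fewest deletions = n − (longest strictly increasing subsequence).
Patience tails:
1 → extends → [1]
24 → extends → [1, 24]
21 → replaces 24 → [1, 21]
2 → replaces 21 → [1, 2]
14 → extends → [1, 2, 14]
7 → replaces 14 → [1, 2, 7]
19 → extends → [1, 2, 7, 19]
5 → replaces 7 → [1, 2, 5, 19]
3 → replaces 5 → [1, 2, 3, 19]
6 → replaces 19 → [1, 2, 3, 6]
24 → extends → [1, 2, 3, 6, 24]
Longest strictly increasing subsequence has length 5, so deletions = 11 − 5 = 6.

6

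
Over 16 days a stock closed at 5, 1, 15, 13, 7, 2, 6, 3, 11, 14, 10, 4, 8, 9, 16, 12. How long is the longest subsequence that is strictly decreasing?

5

Negate each value so 'decreasing' becomes 'increasing', then run patience tails on the negated sequence:
-5 → extends → [-5]
-1 → extends → [-5, -1]
-15 → replaces -5 → [-15, -1]
-13 → replaces -1 → [-15, -13]
-7 → extends → [-15, -13, -7]
-2 → extends → [-15, -13, -7, -2]
-6 → replaces -2 → [-15, -13, -7, -6]
-3 → extends → [-15, -13, -7, -6, -3]
-11 → replaces -7 → [-15, -13, -11, -6, -3]
-14 → replaces -13 → [-15, -14, -11, -6, -3]
-10 → replaces -6 → [-15, -14, -11, -10, -3]
-4 → replaces -3 → [-15, -14, -11, -10, -4]
-8 → replaces -4 → [-15, -14, -11, -10, -8]
-9 → replaces -8 → [-15, -14, -11, -10, -9]
-16 → replaces -15 → [-16, -14, -11, -10, -9]
-12 → replaces -11 → [-16, -14, -12, -10, -9]
Five tails, so the longest strictly decreasing subsequence of the original has length 5.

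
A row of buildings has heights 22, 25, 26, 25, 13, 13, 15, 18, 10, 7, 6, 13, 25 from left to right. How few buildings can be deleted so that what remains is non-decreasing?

8

Fewest deletions = n − (longest non-decreasing subsequence).
Patience tails:
22 → extends → [22]
25 → extends → [22, 25]
26 → extends → [22, 25, 26]
25 → replaces 26 → [22, 25, 25]
13 → replaces 22 → [13, 25, 25]
13 → replaces 25 → [13, 13, 25]
15 → replaces 25 → [13, 13, 15]
18 → extends → [13, 13, 15, 18]
10 → replaces 13 → [10, 13, 15, 18]
7 → replaces 10 → [7, 13, 15, 18]
6 → replaces 7 → [6, 13, 15, 18]
13 → replaces 15 → [6, 13, 13, 18]
25 → extends → [6, 13, 13, 18, 25]
Longest non-decreasing subsequence has length 5, so deletions = 13 − 5 = 8.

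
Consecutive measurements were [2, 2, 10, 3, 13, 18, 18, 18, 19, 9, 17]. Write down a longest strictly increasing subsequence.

Patience tails give the LIS length; then backtrack through the dp parents:
2 → extends → [2]
2 → already a tail → [2]
10 → extends → [2, 10]
3 → replaces 10 → [2, 3]
13 → extends → [2, 3, 13]
18 → extends → [2, 3, 13, 18]
18 → already a tail → [2, 3, 13, 18]
18 → already a tail → [2, 3, 13, 18]
19 → extends → [2, 3, 13, 18, 19]
9 → replaces 13 → [2, 3, 9, 18, 19]
17 → replaces 18 → [2, 3, 9, 17, 19]
Length 5; one witness is 2, 10, 13, 18, 19.

2, 10, 13, 18, 19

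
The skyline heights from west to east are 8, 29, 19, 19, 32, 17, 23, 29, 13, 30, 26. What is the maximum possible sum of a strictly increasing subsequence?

109

Let S[i] be the best sum of a strictly increasing subsequence ending at i:
i:       1   2   3   4   5   6   7   8   9  10  11
a[i]:    8  29  19  19  32  17  23  29  13  30  26
S:       8  37  27  27  69  25  50  79  21 109  76
Maximum is 109 (e.g. 8 + 19 + 23 + 29 + 30).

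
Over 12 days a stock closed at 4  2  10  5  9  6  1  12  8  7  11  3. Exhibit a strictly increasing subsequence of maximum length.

4, 5, 6, 8, 11

Patience tails give the LIS length; then backtrack through the dp parents:
4 → extends → [4]
2 → replaces 4 → [2]
10 → extends → [2, 10]
5 → replaces 10 → [2, 5]
9 → extends → [2, 5, 9]
6 → replaces 9 → [2, 5, 6]
1 → replaces 2 → [1, 5, 6]
12 → extends → [1, 5, 6, 12]
8 → replaces 12 → [1, 5, 6, 8]
7 → replaces 8 → [1, 5, 6, 7]
11 → extends → [1, 5, 6, 7, 11]
3 → replaces 5 → [1, 3, 6, 7, 11]
Length 5; one witness is 4, 5, 6, 8, 11.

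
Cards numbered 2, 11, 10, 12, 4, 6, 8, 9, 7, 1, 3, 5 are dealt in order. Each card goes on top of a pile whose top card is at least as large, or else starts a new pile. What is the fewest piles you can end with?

Place each on the leftmost legal pile:
2 → new pile 1 (tops now [2])
11 → new pile 2 (tops now [2, 11])
10 → pile 2 (tops now [2, 10])
12 → new pile 3 (tops now [2, 10, 12])
4 → pile 2 (tops now [2, 4, 12])
6 → pile 3 (tops now [2, 4, 6])
8 → new pile 4 (tops now [2, 4, 6, 8])
9 → new pile 5 (tops now [2, 4, 6, 8, 9])
7 → pile 4 (tops now [2, 4, 6, 7, 9])
1 → pile 1 (tops now [1, 4, 6, 7, 9])
3 → pile 2 (tops now [1, 3, 6, 7, 9])
5 → pile 3 (tops now [1, 3, 5, 7, 9])
Five piles.

5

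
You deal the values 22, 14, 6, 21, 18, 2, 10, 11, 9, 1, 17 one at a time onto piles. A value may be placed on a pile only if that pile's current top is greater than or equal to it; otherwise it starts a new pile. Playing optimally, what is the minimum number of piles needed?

4

Place each on the leftmost legal pile:
22 → new pile 1 (tops now [22])
14 → pile 1 (tops now [14])
6 → pile 1 (tops now [6])
21 → new pile 2 (tops now [6, 21])
18 → pile 2 (tops now [6, 18])
2 → pile 1 (tops now [2, 18])
10 → pile 2 (tops now [2, 10])
11 → new pile 3 (tops now [2, 10, 11])
9 → pile 2 (tops now [2, 9, 11])
1 → pile 1 (tops now [1, 9, 11])
17 → new pile 4 (tops now [1, 9, 11, 17])
Four piles.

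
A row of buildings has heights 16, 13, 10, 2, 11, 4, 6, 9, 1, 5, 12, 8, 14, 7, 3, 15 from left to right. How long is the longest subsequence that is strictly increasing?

Track the smallest tail for each achievable length (strict):
16 → extends → [16]
13 → replaces 16 → [13]
10 → replaces 13 → [10]
2 → replaces 10 → [2]
11 → extends → [2, 11]
4 → replaces 11 → [2, 4]
6 → extends → [2, 4, 6]
9 → extends → [2, 4, 6, 9]
1 → replaces 2 → [1, 4, 6, 9]
5 → replaces 6 → [1, 4, 5, 9]
12 → extends → [1, 4, 5, 9, 12]
8 → replaces 9 → [1, 4, 5, 8, 12]
14 → extends → [1, 4, 5, 8, 12, 14]
7 → replaces 8 → [1, 4, 5, 7, 12, 14]
3 → replaces 4 → [1, 3, 5, 7, 12, 14]
15 → extends → [1, 3, 5, 7, 12, 14, 15]
Seven tails, so the longest strictly increasing subsequence has length 7 (e.g. 2, 4, 6, 9, 12, 14, 15).

7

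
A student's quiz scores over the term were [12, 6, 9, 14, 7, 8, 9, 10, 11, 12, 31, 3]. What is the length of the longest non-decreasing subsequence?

Track the smallest tail for each achievable length (allowing ties):
12 → extends → [12]
6 → replaces 12 → [6]
9 → extends → [6, 9]
14 → extends → [6, 9, 14]
7 → replaces 9 → [6, 7, 14]
8 → replaces 14 → [6, 7, 8]
9 → extends → [6, 7, 8, 9]
10 → extends → [6, 7, 8, 9, 10]
11 → extends → [6, 7, 8, 9, 10, 11]
12 → extends → [6, 7, 8, 9, 10, 11, 12]
31 → extends → [6, 7, 8, 9, 10, 11, 12, 31]
3 → replaces 6 → [3, 7, 8, 9, 10, 11, 12, 31]
Eight tails, so the longest non-decreasing subsequence has length 8 (e.g. 6, 7, 8, 9, 10, 11, 12, 31).

8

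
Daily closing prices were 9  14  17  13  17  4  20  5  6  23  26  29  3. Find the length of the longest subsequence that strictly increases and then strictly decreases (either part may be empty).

8

inc[i] = longest strictly increasing subsequence ending at i; dec[i] = longest strictly decreasing subsequence starting at i:
i:      1  2  3  4  5  6  7  8  9 10 11 12 13
a[i]:   9 14 17 13 17  4 20  5  6 23 26 29  3
inc:    1  2  3  2  3  1  4  2  3  5  6  7  1
dec:    3  4  4  3  3  2  3  2  2  2  2  2  1
Best peak at i=12 (value 29): inc=7, dec=2, length 7+2−1 = 8.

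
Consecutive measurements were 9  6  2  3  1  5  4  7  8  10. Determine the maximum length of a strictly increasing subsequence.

6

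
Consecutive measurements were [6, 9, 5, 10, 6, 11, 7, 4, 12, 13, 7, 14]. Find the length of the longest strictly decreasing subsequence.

Negate each value so 'decreasing' becomes 'increasing', then run patience tails on the negated sequence:
-6 → extends → [-6]
-9 → replaces -6 → [-9]
-5 → extends → [-9, -5]
-10 → replaces -9 → [-10, -5]
-6 → replaces -5 → [-10, -6]
-11 → replaces -10 → [-11, -6]
-7 → replaces -6 → [-11, -7]
-4 → extends → [-11, -7, -4]
-12 → replaces -11 → [-12, -7, -4]
-13 → replaces -12 → [-13, -7, -4]
-7 → already a tail → [-13, -7, -4]
-14 → replaces -13 → [-14, -7, -4]
Three tails, so the longest strictly decreasing subsequence of the original has length 3.

3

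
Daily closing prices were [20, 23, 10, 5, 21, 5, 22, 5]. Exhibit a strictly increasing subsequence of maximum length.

Patience tails give the LIS length; then backtrack through the dp parents:
20 → extends → [20]
23 → extends → [20, 23]
10 → replaces 20 → [10, 23]
5 → replaces 10 → [5, 23]
21 → replaces 23 → [5, 21]
5 → already a tail → [5, 21]
22 → extends → [5, 21, 22]
5 → already a tail → [5, 21, 22]
Length 3; one witness is 20, 21, 22.

20, 21, 22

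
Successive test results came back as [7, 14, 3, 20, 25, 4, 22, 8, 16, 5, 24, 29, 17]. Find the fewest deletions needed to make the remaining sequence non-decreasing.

7

Fewest deletions = n − (longest non-decreasing subsequence).
Patience tails:
7 → extends → [7]
14 → extends → [7, 14]
3 → replaces 7 → [3, 14]
20 → extends → [3, 14, 20]
25 → extends → [3, 14, 20, 25]
4 → replaces 14 → [3, 4, 20, 25]
22 → replaces 25 → [3, 4, 20, 22]
8 → replaces 20 → [3, 4, 8, 22]
16 → replaces 22 → [3, 4, 8, 16]
5 → replaces 8 → [3, 4, 5, 16]
24 → extends → [3, 4, 5, 16, 24]
29 → extends → [3, 4, 5, 16, 24, 29]
17 → replaces 24 → [3, 4, 5, 16, 17, 29]
Longest non-decreasing subsequence has length 6, so deletions = 13 − 6 = 7.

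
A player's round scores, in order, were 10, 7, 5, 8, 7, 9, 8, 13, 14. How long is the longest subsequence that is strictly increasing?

5

Let dp[i] be the length of the longest such subsequence ending at index i:
i:      1  2  3  4  5  6  7  8  9
a[i]:  10  7  5  8  7  9  8 13 14
dp:     1  1  1  2  2  3  3  4  5
Maximum dp value is 5.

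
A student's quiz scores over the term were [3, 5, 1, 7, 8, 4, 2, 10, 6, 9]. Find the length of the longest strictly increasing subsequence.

Let dp[i] be the length of the longest such subsequence ending at index i:
i:      1  2  3  4  5  6  7  8  9 10
a[i]:   3  5  1  7  8  4  2 10  6  9
dp:     1  2  1  3  4  2  2  5  3  5
Maximum dp value is 5.

5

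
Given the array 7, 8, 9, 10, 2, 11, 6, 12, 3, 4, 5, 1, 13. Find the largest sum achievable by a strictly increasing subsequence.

Let S[i] be the best sum of a strictly increasing subsequence ending at i:
i:      1  2  3  4  5  6  7  8  9 10 11 12 13
a[i]:   7  8  9 10  2 11  6 12  3  4  5  1 13
S:      7 15 24 34  2 45  8 57  5  9 14  1 70
Maximum is 70 (e.g. 7 + 8 + 9 + 10 + 11 + 12 + 13).

70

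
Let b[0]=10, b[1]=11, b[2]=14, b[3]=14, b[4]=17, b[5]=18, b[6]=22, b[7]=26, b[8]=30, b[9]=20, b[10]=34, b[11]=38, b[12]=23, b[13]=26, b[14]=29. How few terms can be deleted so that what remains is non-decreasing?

4

Fewest deletions = n − (longest non-decreasing subsequence).
Patience tails:
10 → extends → [10]
11 → extends → [10, 11]
14 → extends → [10, 11, 14]
14 → extends → [10, 11, 14, 14]
17 → extends → [10, 11, 14, 14, 17]
18 → extends → [10, 11, 14, 14, 17, 18]
22 → extends → [10, 11, 14, 14, 17, 18, 22]
26 → extends → [10, 11, 14, 14, 17, 18, 22, 26]
30 → extends → [10, 11, 14, 14, 17, 18, 22, 26, 30]
20 → replaces 22 → [10, 11, 14, 14, 17, 18, 20, 26, 30]
34 → extends → [10, 11, 14, 14, 17, 18, 20, 26, 30, 34]
38 → extends → [10, 11, 14, 14, 17, 18, 20, 26, 30, 34, 38]
23 → replaces 26 → [10, 11, 14, 14, 17, 18, 20, 23, 30, 34, 38]
26 → replaces 30 → [10, 11, 14, 14, 17, 18, 20, 23, 26, 34, 38]
29 → replaces 34 → [10, 11, 14, 14, 17, 18, 20, 23, 26, 29, 38]
Longest non-decreasing subsequence has length 11, so deletions = 15 − 11 = 4.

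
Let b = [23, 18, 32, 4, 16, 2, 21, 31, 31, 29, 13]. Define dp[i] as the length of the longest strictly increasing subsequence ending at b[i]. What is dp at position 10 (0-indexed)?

dp[i] = 1 + max{dp[j] : j<i, b[j]<b[i]} (or 1 if no such j):
i:      0  1  2  3  4  5  6  7  8  9 10
b[i]:  23 18 32  4 16  2 21 31 31 29 13
dp:     1  1  2  1  2  1  3  4  4  4  2
At index 10 the value is 2.

2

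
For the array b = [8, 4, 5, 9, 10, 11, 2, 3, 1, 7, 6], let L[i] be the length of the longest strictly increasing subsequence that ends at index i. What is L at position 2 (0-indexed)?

dp[i] = 1 + max{dp[j] : j<i, b[j]<b[i]} (or 1 if no such j):
i:      0  1  2  3  4  5  6  7  8  9 10
b[i]:   8  4  5  9 10 11  2  3  1  7  6
dp:     1  1  2  3  4  5  1  2  1  3  3
At index 2 the value is 2.

2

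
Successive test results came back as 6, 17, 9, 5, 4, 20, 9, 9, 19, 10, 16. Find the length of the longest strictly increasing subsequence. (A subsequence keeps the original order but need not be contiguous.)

Track the smallest tail for each achievable length (strict):
6 → extends → [6]
17 → extends → [6, 17]
9 → replaces 17 → [6, 9]
5 → replaces 6 → [5, 9]
4 → replaces 5 → [4, 9]
20 → extends → [4, 9, 20]
9 → already a tail → [4, 9, 20]
9 → already a tail → [4, 9, 20]
19 → replaces 20 → [4, 9, 19]
10 → replaces 19 → [4, 9, 10]
16 → extends → [4, 9, 10, 16]
Four tails, so the longest strictly increasing subsequence has length 4 (e.g. 6, 9, 10, 16).

4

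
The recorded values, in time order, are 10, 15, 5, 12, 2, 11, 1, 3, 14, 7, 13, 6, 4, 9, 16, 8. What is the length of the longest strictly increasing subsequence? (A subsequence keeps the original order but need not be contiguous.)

5

Let dp[i] be the length of the longest such subsequence ending at index i:
i:      1  2  3  4  5  6  7  8  9 10 11 12 13 14 15 16
a[i]:  10 15  5 12  2 11  1  3 14  7 13  6  4  9 16  8
dp:     1  2  1  2  1  2  1  2  3  3  4  3  3  4  5  4
Maximum dp value is 5.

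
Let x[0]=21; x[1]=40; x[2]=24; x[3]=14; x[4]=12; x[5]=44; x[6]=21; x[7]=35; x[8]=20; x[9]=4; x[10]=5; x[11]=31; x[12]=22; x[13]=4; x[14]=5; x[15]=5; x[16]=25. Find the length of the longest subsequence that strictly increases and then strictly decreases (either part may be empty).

inc[i] = longest strictly increasing subsequence ending at i; dec[i] = longest strictly decreasing subsequence starting at i:
i:      0  1  2  3  4  5  6  7  8  9 10 11 12 13 14 15 16
x[i]:  21 40 24 14 12 44 21 35 20  4  5 31 22  4  5  5 25
inc:    1  2  2  1  1  3  2  3  2  1  2  3  3  1  2  2  4
dec:    5  6  5  4  3  5  4  4  3  1  2  3  2  1  1  1  1
Best peak at i=1 (value 40): inc=2, dec=6, length 2+6−1 = 7.

7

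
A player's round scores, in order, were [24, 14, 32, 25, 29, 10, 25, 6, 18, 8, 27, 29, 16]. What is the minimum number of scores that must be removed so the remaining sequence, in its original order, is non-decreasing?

Fewest deletions = n − (longest non-decreasing subsequence).
Patience tails:
24 → extends → [24]
14 → replaces 24 → [14]
32 → extends → [14, 32]
25 → replaces 32 → [14, 25]
29 → extends → [14, 25, 29]
10 → replaces 14 → [10, 25, 29]
25 → replaces 29 → [10, 25, 25]
6 → replaces 10 → [6, 25, 25]
18 → replaces 25 → [6, 18, 25]
8 → replaces 18 → [6, 8, 25]
27 → extends → [6, 8, 25, 27]
29 → extends → [6, 8, 25, 27, 29]
16 → replaces 25 → [6, 8, 16, 27, 29]
Longest non-decreasing subsequence has length 5, so deletions = 13 − 5 = 8.

8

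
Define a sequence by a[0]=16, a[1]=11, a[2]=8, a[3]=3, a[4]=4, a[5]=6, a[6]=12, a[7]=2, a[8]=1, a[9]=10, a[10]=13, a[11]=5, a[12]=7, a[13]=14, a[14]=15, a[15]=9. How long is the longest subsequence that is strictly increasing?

7

Track the smallest tail for each achievable length (strict):
16 → extends → [16]
11 → replaces 16 → [11]
8 → replaces 11 → [8]
3 → replaces 8 → [3]
4 → extends → [3, 4]
6 → extends → [3, 4, 6]
12 → extends → [3, 4, 6, 12]
2 → replaces 3 → [2, 4, 6, 12]
1 → replaces 2 → [1, 4, 6, 12]
10 → replaces 12 → [1, 4, 6, 10]
13 → extends → [1, 4, 6, 10, 13]
5 → replaces 6 → [1, 4, 5, 10, 13]
7 → replaces 10 → [1, 4, 5, 7, 13]
14 → extends → [1, 4, 5, 7, 13, 14]
15 → extends → [1, 4, 5, 7, 13, 14, 15]
9 → replaces 13 → [1, 4, 5, 7, 9, 14, 15]
Seven tails, so the longest strictly increasing subsequence has length 7 (e.g. 3, 4, 6, 12, 13, 14, 15).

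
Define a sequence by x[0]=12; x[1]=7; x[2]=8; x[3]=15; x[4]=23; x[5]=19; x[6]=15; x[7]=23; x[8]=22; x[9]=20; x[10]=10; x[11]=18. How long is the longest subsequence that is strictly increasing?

Track the smallest tail for each achievable length (strict):
12 → extends → [12]
7 → replaces 12 → [7]
8 → extends → [7, 8]
15 → extends → [7, 8, 15]
23 → extends → [7, 8, 15, 23]
19 → replaces 23 → [7, 8, 15, 19]
15 → already a tail → [7, 8, 15, 19]
23 → extends → [7, 8, 15, 19, 23]
22 → replaces 23 → [7, 8, 15, 19, 22]
20 → replaces 22 → [7, 8, 15, 19, 20]
10 → replaces 15 → [7, 8, 10, 19, 20]
18 → replaces 19 → [7, 8, 10, 18, 20]
Five tails, so the longest strictly increasing subsequence has length 5 (e.g. 7, 8, 15, 19, 23).

5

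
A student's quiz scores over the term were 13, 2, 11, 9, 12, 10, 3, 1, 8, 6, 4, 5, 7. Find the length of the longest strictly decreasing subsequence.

Negate each value so 'decreasing' becomes 'increasing', then run patience tails on the negated sequence:
-13 → extends → [-13]
-2 → extends → [-13, -2]
-11 → replaces -2 → [-13, -11]
-9 → extends → [-13, -11, -9]
-12 → replaces -11 → [-13, -12, -9]
-10 → replaces -9 → [-13, -12, -10]
-3 → extends → [-13, -12, -10, -3]
-1 → extends → [-13, -12, -10, -3, -1]
-8 → replaces -3 → [-13, -12, -10, -8, -1]
-6 → replaces -1 → [-13, -12, -10, -8, -6]
-4 → extends → [-13, -12, -10, -8, -6, -4]
-5 → replaces -4 → [-13, -12, -10, -8, -6, -5]
-7 → replaces -6 → [-13, -12, -10, -8, -7, -5]
Six tails, so the longest strictly decreasing subsequence of the original has length 6.

6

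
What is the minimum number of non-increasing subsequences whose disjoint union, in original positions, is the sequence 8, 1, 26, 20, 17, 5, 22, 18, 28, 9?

The minimum number of non-increasing subsequences covering a sequence equals the length of its longest strictly increasing subsequence.
LIS length is 4 (e.g. 8, 20, 22, 28), so 4 piles are needed.

4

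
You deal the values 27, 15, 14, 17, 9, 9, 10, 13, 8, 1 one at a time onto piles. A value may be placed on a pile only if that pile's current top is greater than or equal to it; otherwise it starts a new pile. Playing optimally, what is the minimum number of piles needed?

Place each on the leftmost legal pile:
27 → new pile 1 (tops now [27])
15 → pile 1 (tops now [15])
14 → pile 1 (tops now [14])
17 → new pile 2 (tops now [14, 17])
9 → pile 1 (tops now [9, 17])
9 → pile 1 (tops now [9, 17])
10 → pile 2 (tops now [9, 10])
13 → new pile 3 (tops now [9, 10, 13])
8 → pile 1 (tops now [8, 10, 13])
1 → pile 1 (tops now [1, 10, 13])
Three piles.

3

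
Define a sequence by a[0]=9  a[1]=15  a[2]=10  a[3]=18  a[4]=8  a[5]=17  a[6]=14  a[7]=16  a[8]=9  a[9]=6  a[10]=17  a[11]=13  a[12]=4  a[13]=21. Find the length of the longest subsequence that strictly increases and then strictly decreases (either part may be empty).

8

inc[i] = longest strictly increasing subsequence ending at i; dec[i] = longest strictly decreasing subsequence starting at i:
i:      0  1  2  3  4  5  6  7  8  9 10 11 12 13
a[i]:   9 15 10 18  8 17 14 16  9  6 17 13  4 21
inc:    1  2  2  3  1  3  3  4  2  1  5  3  1  6
dec:    4  5  4  6  3  5  4  4  3  2  3  2  1  1
Best peak at i=3 (value 18): inc=3, dec=6, length 3+6−1 = 8.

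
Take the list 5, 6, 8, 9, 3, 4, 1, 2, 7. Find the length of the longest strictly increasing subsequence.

4

Let dp[i] be the length of the longest such subsequence ending at index i:
i:     1 2 3 4 5 6 7 8 9
a[i]:  5 6 8 9 3 4 1 2 7
dp:    1 2 3 4 1 2 1 2 3
Maximum dp value is 4.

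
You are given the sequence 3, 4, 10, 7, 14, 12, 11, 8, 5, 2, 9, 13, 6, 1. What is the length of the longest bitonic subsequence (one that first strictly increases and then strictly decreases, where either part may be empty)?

10

inc[i] = longest strictly increasing subsequence ending at i; dec[i] = longest strictly decreasing subsequence starting at i:
i:      1  2  3  4  5  6  7  8  9 10 11 12 13 14
a[i]:   3  4 10  7 14 12 11  8  5  2  9 13  6  1
inc:    1  2  3  3  4  4  4  4  3  1  5  6  4  1
dec:    3  3  5  4  7  6  5  4  3  2  3  3  2  1
Best peak at i=5 (value 14): inc=4, dec=7, length 4+7−1 = 10.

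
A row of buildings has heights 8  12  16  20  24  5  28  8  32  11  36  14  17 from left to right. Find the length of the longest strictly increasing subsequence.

8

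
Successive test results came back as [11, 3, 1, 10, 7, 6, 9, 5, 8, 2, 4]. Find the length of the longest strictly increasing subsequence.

3

Track the smallest tail for each achievable length (strict):
11 → extends → [11]
3 → replaces 11 → [3]
1 → replaces 3 → [1]
10 → extends → [1, 10]
7 → replaces 10 → [1, 7]
6 → replaces 7 → [1, 6]
9 → extends → [1, 6, 9]
5 → replaces 6 → [1, 5, 9]
8 → replaces 9 → [1, 5, 8]
2 → replaces 5 → [1, 2, 8]
4 → replaces 8 → [1, 2, 4]
Three tails, so the longest strictly increasing subsequence has length 3 (e.g. 3, 7, 9).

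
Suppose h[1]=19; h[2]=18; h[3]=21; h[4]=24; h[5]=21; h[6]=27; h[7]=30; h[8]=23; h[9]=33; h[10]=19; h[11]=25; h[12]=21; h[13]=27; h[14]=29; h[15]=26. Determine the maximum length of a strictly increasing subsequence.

6

Let dp[i] be the length of the longest such subsequence ending at index i:
i:      1  2  3  4  5  6  7  8  9 10 11 12 13 14 15
h[i]:  19 18 21 24 21 27 30 23 33 19 25 21 27 29 26
dp:     1  1  2  3  2  4  5  3  6  2  4  3  5  6  5
Maximum dp value is 6.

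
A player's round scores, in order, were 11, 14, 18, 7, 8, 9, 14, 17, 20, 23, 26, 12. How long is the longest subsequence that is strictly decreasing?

3

Negate each value so 'decreasing' becomes 'increasing', then run patience tails on the negated sequence:
-11 → extends → [-11]
-14 → replaces -11 → [-14]
-18 → replaces -14 → [-18]
-7 → extends → [-18, -7]
-8 → replaces -7 → [-18, -8]
-9 → replaces -8 → [-18, -9]
-14 → replaces -9 → [-18, -14]
-17 → replaces -14 → [-18, -17]
-20 → replaces -18 → [-20, -17]
-23 → replaces -20 → [-23, -17]
-26 → replaces -23 → [-26, -17]
-12 → extends → [-26, -17, -12]
Three tails, so the longest strictly decreasing subsequence of the original has length 3.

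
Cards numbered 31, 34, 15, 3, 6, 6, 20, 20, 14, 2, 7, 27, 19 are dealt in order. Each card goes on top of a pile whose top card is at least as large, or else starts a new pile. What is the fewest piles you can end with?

4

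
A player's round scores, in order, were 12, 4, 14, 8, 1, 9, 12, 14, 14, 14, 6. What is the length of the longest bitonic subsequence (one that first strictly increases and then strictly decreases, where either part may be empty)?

inc[i] = longest strictly increasing subsequence ending at i; dec[i] = longest strictly decreasing subsequence starting at i:
i:      1  2  3  4  5  6  7  8  9 10 11
a[i]:  12  4 14  8  1  9 12 14 14 14  6
inc:    1  1  2  2  1  3  4  5  5  5  2
dec:    3  2  3  2  1  2  2  2  2  2  1
Best peak at i=8 (value 14): inc=5, dec=2, length 5+2−1 = 6.

6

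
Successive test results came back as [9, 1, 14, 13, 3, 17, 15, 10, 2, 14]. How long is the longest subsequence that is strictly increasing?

Let dp[i] be the length of the longest such subsequence ending at index i:
i:      1  2  3  4  5  6  7  8  9 10
a[i]:   9  1 14 13  3 17 15 10  2 14
dp:     1  1  2  2  2  3  3  3  2  4
Maximum dp value is 4.

4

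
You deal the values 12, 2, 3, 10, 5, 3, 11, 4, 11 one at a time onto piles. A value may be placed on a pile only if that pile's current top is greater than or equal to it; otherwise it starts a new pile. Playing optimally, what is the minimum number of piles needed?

4

The minimum number of non-increasing subsequences covering a sequence equals the length of its longest strictly increasing subsequence.
LIS length is 4 (e.g. 2, 3, 10, 11), so 4 piles are needed.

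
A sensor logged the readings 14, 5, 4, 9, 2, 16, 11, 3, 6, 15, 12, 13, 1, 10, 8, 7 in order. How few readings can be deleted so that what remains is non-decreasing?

Fewest deletions = n − (longest non-decreasing subsequence).
i:      1  2  3  4  5  6  7  8  9 10 11 12 13 14 15 16
a[i]:  14  5  4  9  2 16 11  3  6 15 12 13  1 10  8  7
dp:     1  1  1  2  1  3  3  2  3  4  4  5  1  4  4  4
max dp = 5, so deletions = 16 − 5 = 11.

11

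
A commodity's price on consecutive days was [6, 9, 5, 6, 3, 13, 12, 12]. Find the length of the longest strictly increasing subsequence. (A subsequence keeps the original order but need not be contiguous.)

3

Track the smallest tail for each achievable length (strict):
6 → extends → [6]
9 → extends → [6, 9]
5 → replaces 6 → [5, 9]
6 → replaces 9 → [5, 6]
3 → replaces 5 → [3, 6]
13 → extends → [3, 6, 13]
12 → replaces 13 → [3, 6, 12]
12 → already a tail → [3, 6, 12]
Three tails, so the longest strictly increasing subsequence has length 3 (e.g. 6, 9, 13).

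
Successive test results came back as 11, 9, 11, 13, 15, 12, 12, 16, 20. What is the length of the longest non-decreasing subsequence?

6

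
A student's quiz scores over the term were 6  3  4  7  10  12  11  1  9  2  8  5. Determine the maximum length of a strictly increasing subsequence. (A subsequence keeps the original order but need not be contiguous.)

Let dp[i] be the length of the longest such subsequence ending at index i:
i:      1  2  3  4  5  6  7  8  9 10 11 12
a[i]:   6  3  4  7 10 12 11  1  9  2  8  5
dp:     1  1  2  3  4  5  5  1  4  2  4  3
Maximum dp value is 5.

5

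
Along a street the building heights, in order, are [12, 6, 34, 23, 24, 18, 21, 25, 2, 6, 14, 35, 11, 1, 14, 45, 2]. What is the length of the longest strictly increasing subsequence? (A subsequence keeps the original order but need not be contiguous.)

Let dp[i] be the length of the longest such subsequence ending at index i:
i:      1  2  3  4  5  6  7  8  9 10 11 12 13 14 15 16 17
a[i]:  12  6 34 23 24 18 21 25  2  6 14 35 11  1 14 45  2
dp:     1  1  2  2  3  2  3  4  1  2  3  5  3  1  4  6  2
Maximum dp value is 6.

6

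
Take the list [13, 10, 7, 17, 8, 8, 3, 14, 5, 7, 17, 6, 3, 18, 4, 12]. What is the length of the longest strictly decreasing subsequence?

6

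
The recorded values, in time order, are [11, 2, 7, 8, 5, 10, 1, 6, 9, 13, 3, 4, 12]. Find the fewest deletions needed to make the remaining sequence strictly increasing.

Fewest deletions = n − (longest strictly increasing subsequence).
Patience tails:
11 → extends → [11]
2 → replaces 11 → [2]
7 → extends → [2, 7]
8 → extends → [2, 7, 8]
5 → replaces 7 → [2, 5, 8]
10 → extends → [2, 5, 8, 10]
1 → replaces 2 → [1, 5, 8, 10]
6 → replaces 8 → [1, 5, 6, 10]
9 → replaces 10 → [1, 5, 6, 9]
13 → extends → [1, 5, 6, 9, 13]
3 → replaces 5 → [1, 3, 6, 9, 13]
4 → replaces 6 → [1, 3, 4, 9, 13]
12 → replaces 13 → [1, 3, 4, 9, 12]
Longest strictly increasing subsequence has length 5, so deletions = 13 − 5 = 8.

8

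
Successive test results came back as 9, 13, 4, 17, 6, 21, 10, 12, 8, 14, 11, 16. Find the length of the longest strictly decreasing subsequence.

3

Let dp[i] be the longest strictly decreasing subsequence ending at i:
i:      1  2  3  4  5  6  7  8  9 10 11 12
a[i]:   9 13  4 17  6 21 10 12  8 14 11 16
dp:     1  1  2  1  2  1  2  2  3  2  3  2
Maximum is 3.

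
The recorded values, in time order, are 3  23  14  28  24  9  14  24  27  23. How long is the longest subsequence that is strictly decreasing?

Negate each value so 'decreasing' becomes 'increasing', then run patience tails on the negated sequence:
-3 → extends → [-3]
-23 → replaces -3 → [-23]
-14 → extends → [-23, -14]
-28 → replaces -23 → [-28, -14]
-24 → replaces -14 → [-28, -24]
-9 → extends → [-28, -24, -9]
-14 → replaces -9 → [-28, -24, -14]
-24 → already a tail → [-28, -24, -14]
-27 → replaces -24 → [-28, -27, -14]
-23 → replaces -14 → [-28, -27, -23]
Three tails, so the longest strictly decreasing subsequence of the original has length 3.

3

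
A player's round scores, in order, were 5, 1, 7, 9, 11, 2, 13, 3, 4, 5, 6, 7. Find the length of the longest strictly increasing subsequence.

7

Let dp[i] be the length of the longest such subsequence ending at index i:
i:      1  2  3  4  5  6  7  8  9 10 11 12
a[i]:   5  1  7  9 11  2 13  3  4  5  6  7
dp:     1  1  2  3  4  2  5  3  4  5  6  7
Maximum dp value is 7.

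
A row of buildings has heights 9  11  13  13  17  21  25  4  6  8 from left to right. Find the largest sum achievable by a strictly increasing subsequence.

Let S[i] be the best sum of a strictly increasing subsequence ending at i:
i:      1  2  3  4  5  6  7  8  9 10
a[i]:   9 11 13 13 17 21 25  4  6  8
S:      9 20 33 33 50 71 96  4 10 18
Maximum is 96 (e.g. 9 + 11 + 13 + 17 + 21 + 25).

96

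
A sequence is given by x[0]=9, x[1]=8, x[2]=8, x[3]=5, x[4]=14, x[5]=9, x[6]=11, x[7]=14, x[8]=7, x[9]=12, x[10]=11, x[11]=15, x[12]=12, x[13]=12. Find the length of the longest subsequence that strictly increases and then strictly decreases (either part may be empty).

6

inc[i] = longest strictly increasing subsequence ending at i; dec[i] = longest strictly decreasing subsequence starting at i:
i:      0  1  2  3  4  5  6  7  8  9 10 11 12 13
x[i]:   9  8  8  5 14  9 11 14  7 12 11 15 12 12
inc:    1  1  1  1  2  2  3  4  2  4  3  5  4  4
dec:    3  2  2  1  3  2  2  3  1  2  1  2  1  1
Best peak at i=7 (value 14): inc=4, dec=3, length 4+3−1 = 6.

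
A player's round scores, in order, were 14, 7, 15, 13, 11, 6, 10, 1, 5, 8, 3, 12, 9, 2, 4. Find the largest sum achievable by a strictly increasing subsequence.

Let S[i] be the best sum of a strictly increasing subsequence ending at i:
i:      1  2  3  4  5  6  7  8  9 10 11 12 13 14 15
a[i]:  14  7 15 13 11  6 10  1  5  8  3 12  9  2  4
S:     14  7 29 20 18  6 17  1  6 15  4 30 24  3  8
Maximum is 30 (e.g. 7 + 11 + 12).

30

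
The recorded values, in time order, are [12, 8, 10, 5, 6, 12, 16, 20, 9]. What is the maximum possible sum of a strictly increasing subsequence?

66

Let S[i] be the best sum of a strictly increasing subsequence ending at i:
i:      1  2  3  4  5  6  7  8  9
a[i]:  12  8 10  5  6 12 16 20  9
S:     12  8 18  5 11 30 46 66 20
Maximum is 66 (e.g. 8 + 10 + 12 + 16 + 20).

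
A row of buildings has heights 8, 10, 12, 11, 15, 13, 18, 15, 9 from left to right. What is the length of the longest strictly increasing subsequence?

Let dp[i] be the length of the longest such subsequence ending at index i:
i:      1  2  3  4  5  6  7  8  9
a[i]:   8 10 12 11 15 13 18 15  9
dp:     1  2  3  3  4  4  5  5  2
Maximum dp value is 5.

5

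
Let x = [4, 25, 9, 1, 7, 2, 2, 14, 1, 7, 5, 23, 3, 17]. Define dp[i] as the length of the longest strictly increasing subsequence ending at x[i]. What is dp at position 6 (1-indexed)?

dp[i] = 1 + max{dp[j] : j<i, x[j]<x[i]} (or 1 if no such j):
i:      1  2  3  4  5  6  7  8  9 10 11 12 13 14
x[i]:   4 25  9  1  7  2  2 14  1  7  5 23  3 17
dp:     1  2  2  1  2  2  2  3  1  3  3  4  3  4
At index 6 the value is 2.

2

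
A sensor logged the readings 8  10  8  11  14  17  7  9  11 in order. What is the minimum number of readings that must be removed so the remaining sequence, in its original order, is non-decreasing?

4

Fewest deletions = n − (longest non-decreasing subsequence).
Patience tails:
8 → extends → [8]
10 → extends → [8, 10]
8 → replaces 10 → [8, 8]
11 → extends → [8, 8, 11]
14 → extends → [8, 8, 11, 14]
17 → extends → [8, 8, 11, 14, 17]
7 → replaces 8 → [7, 8, 11, 14, 17]
9 → replaces 11 → [7, 8, 9, 14, 17]
11 → replaces 14 → [7, 8, 9, 11, 17]
Longest non-decreasing subsequence has length 5, so deletions = 9 − 5 = 4.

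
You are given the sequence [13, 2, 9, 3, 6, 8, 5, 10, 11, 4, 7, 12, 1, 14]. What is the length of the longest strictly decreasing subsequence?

Negate each value so 'decreasing' becomes 'increasing', then run patience tails on the negated sequence:
-13 → extends → [-13]
-2 → extends → [-13, -2]
-9 → replaces -2 → [-13, -9]
-3 → extends → [-13, -9, -3]
-6 → replaces -3 → [-13, -9, -6]
-8 → replaces -6 → [-13, -9, -8]
-5 → extends → [-13, -9, -8, -5]
-10 → replaces -9 → [-13, -10, -8, -5]
-11 → replaces -10 → [-13, -11, -8, -5]
-4 → extends → [-13, -11, -8, -5, -4]
-7 → replaces -5 → [-13, -11, -8, -7, -4]
-12 → replaces -11 → [-13, -12, -8, -7, -4]
-1 → extends → [-13, -12, -8, -7, -4, -1]
-14 → replaces -13 → [-14, -12, -8, -7, -4, -1]
Six tails, so the longest strictly decreasing subsequence of the original has length 6.

6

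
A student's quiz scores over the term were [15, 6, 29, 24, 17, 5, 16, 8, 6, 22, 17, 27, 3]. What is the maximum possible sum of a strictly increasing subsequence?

Let S[i] be the best sum of a strictly increasing subsequence ending at i:
i:      1  2  3  4  5  6  7  8  9 10 11 12 13
a[i]:  15  6 29 24 17  5 16  8  6 22 17 27  3
S:     15  6 44 39 32  5 31 14 11 54 48 81  3
Maximum is 81 (e.g. 15 + 17 + 22 + 27).

81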